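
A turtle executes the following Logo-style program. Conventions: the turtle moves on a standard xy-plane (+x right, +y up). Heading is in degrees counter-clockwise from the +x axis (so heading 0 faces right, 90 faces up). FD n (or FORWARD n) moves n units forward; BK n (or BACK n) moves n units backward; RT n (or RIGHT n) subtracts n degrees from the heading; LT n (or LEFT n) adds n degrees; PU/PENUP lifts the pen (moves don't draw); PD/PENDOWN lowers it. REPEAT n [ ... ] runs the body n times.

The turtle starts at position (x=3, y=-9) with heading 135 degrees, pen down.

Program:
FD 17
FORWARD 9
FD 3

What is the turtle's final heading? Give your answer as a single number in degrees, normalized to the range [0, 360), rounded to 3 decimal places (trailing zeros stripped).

Answer: 135

Derivation:
Executing turtle program step by step:
Start: pos=(3,-9), heading=135, pen down
FD 17: (3,-9) -> (-9.021,3.021) [heading=135, draw]
FD 9: (-9.021,3.021) -> (-15.385,9.385) [heading=135, draw]
FD 3: (-15.385,9.385) -> (-17.506,11.506) [heading=135, draw]
Final: pos=(-17.506,11.506), heading=135, 3 segment(s) drawn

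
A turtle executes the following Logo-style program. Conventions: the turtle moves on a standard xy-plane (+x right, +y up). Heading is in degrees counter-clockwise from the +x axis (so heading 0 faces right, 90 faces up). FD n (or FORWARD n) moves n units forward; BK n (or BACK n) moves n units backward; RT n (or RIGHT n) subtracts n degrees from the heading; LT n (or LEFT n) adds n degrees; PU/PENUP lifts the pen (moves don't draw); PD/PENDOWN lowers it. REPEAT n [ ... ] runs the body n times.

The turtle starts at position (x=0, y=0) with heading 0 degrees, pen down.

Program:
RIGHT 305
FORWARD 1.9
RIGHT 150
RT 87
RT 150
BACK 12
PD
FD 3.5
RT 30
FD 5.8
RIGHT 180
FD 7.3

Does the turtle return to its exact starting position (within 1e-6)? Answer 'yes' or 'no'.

Answer: no

Derivation:
Executing turtle program step by step:
Start: pos=(0,0), heading=0, pen down
RT 305: heading 0 -> 55
FD 1.9: (0,0) -> (1.09,1.556) [heading=55, draw]
RT 150: heading 55 -> 265
RT 87: heading 265 -> 178
RT 150: heading 178 -> 28
BK 12: (1.09,1.556) -> (-9.506,-4.077) [heading=28, draw]
PD: pen down
FD 3.5: (-9.506,-4.077) -> (-6.415,-2.434) [heading=28, draw]
RT 30: heading 28 -> 358
FD 5.8: (-6.415,-2.434) -> (-0.619,-2.637) [heading=358, draw]
RT 180: heading 358 -> 178
FD 7.3: (-0.619,-2.637) -> (-7.914,-2.382) [heading=178, draw]
Final: pos=(-7.914,-2.382), heading=178, 5 segment(s) drawn

Start position: (0, 0)
Final position: (-7.914, -2.382)
Distance = 8.265; >= 1e-6 -> NOT closed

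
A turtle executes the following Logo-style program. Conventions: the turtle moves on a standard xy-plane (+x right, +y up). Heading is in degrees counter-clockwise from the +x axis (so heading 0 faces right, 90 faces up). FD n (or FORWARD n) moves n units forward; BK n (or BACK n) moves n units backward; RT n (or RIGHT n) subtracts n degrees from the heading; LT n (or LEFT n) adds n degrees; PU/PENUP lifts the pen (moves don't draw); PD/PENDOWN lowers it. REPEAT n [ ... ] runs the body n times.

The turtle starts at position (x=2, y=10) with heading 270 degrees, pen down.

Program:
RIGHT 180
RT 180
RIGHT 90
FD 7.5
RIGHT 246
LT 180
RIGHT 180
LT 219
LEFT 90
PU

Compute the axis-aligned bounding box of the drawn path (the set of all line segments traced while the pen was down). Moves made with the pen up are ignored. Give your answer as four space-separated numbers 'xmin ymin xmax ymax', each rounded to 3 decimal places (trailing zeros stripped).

Answer: -5.5 10 2 10

Derivation:
Executing turtle program step by step:
Start: pos=(2,10), heading=270, pen down
RT 180: heading 270 -> 90
RT 180: heading 90 -> 270
RT 90: heading 270 -> 180
FD 7.5: (2,10) -> (-5.5,10) [heading=180, draw]
RT 246: heading 180 -> 294
LT 180: heading 294 -> 114
RT 180: heading 114 -> 294
LT 219: heading 294 -> 153
LT 90: heading 153 -> 243
PU: pen up
Final: pos=(-5.5,10), heading=243, 1 segment(s) drawn

Segment endpoints: x in {-5.5, 2}, y in {10, 10}
xmin=-5.5, ymin=10, xmax=2, ymax=10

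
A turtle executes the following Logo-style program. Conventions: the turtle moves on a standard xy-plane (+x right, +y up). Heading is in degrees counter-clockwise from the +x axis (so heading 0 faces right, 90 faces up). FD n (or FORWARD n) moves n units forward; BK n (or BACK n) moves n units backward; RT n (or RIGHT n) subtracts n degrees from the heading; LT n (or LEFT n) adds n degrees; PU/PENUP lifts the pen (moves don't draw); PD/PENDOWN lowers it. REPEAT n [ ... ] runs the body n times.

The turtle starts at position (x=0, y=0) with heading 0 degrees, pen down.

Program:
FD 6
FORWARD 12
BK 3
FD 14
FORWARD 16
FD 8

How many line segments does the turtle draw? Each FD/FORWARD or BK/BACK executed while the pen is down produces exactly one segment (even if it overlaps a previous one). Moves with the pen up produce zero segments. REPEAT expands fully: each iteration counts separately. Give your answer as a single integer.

Executing turtle program step by step:
Start: pos=(0,0), heading=0, pen down
FD 6: (0,0) -> (6,0) [heading=0, draw]
FD 12: (6,0) -> (18,0) [heading=0, draw]
BK 3: (18,0) -> (15,0) [heading=0, draw]
FD 14: (15,0) -> (29,0) [heading=0, draw]
FD 16: (29,0) -> (45,0) [heading=0, draw]
FD 8: (45,0) -> (53,0) [heading=0, draw]
Final: pos=(53,0), heading=0, 6 segment(s) drawn
Segments drawn: 6

Answer: 6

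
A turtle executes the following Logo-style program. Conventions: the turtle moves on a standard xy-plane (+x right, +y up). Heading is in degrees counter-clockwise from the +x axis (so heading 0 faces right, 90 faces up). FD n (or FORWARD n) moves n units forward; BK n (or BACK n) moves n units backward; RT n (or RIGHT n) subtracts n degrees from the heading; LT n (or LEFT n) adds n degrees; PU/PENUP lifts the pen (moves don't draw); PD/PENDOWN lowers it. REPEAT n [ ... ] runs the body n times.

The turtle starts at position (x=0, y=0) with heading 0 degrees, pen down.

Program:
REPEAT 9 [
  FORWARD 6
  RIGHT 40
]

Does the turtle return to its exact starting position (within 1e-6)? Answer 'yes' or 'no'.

Answer: yes

Derivation:
Executing turtle program step by step:
Start: pos=(0,0), heading=0, pen down
REPEAT 9 [
  -- iteration 1/9 --
  FD 6: (0,0) -> (6,0) [heading=0, draw]
  RT 40: heading 0 -> 320
  -- iteration 2/9 --
  FD 6: (6,0) -> (10.596,-3.857) [heading=320, draw]
  RT 40: heading 320 -> 280
  -- iteration 3/9 --
  FD 6: (10.596,-3.857) -> (11.638,-9.766) [heading=280, draw]
  RT 40: heading 280 -> 240
  -- iteration 4/9 --
  FD 6: (11.638,-9.766) -> (8.638,-14.962) [heading=240, draw]
  RT 40: heading 240 -> 200
  -- iteration 5/9 --
  FD 6: (8.638,-14.962) -> (3,-17.014) [heading=200, draw]
  RT 40: heading 200 -> 160
  -- iteration 6/9 --
  FD 6: (3,-17.014) -> (-2.638,-14.962) [heading=160, draw]
  RT 40: heading 160 -> 120
  -- iteration 7/9 --
  FD 6: (-2.638,-14.962) -> (-5.638,-9.766) [heading=120, draw]
  RT 40: heading 120 -> 80
  -- iteration 8/9 --
  FD 6: (-5.638,-9.766) -> (-4.596,-3.857) [heading=80, draw]
  RT 40: heading 80 -> 40
  -- iteration 9/9 --
  FD 6: (-4.596,-3.857) -> (0,0) [heading=40, draw]
  RT 40: heading 40 -> 0
]
Final: pos=(0,0), heading=0, 9 segment(s) drawn

Start position: (0, 0)
Final position: (0, 0)
Distance = 0; < 1e-6 -> CLOSED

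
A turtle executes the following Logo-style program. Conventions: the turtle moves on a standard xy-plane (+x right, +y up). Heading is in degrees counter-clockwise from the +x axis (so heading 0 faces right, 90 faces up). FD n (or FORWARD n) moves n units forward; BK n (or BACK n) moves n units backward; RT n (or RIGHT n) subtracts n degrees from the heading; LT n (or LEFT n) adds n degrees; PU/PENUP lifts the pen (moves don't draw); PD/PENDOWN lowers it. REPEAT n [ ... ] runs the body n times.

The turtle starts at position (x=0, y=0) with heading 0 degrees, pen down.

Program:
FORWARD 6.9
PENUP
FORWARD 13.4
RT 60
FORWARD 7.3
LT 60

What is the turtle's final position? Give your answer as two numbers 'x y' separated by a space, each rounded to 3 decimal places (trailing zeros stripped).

Answer: 23.95 -6.322

Derivation:
Executing turtle program step by step:
Start: pos=(0,0), heading=0, pen down
FD 6.9: (0,0) -> (6.9,0) [heading=0, draw]
PU: pen up
FD 13.4: (6.9,0) -> (20.3,0) [heading=0, move]
RT 60: heading 0 -> 300
FD 7.3: (20.3,0) -> (23.95,-6.322) [heading=300, move]
LT 60: heading 300 -> 0
Final: pos=(23.95,-6.322), heading=0, 1 segment(s) drawn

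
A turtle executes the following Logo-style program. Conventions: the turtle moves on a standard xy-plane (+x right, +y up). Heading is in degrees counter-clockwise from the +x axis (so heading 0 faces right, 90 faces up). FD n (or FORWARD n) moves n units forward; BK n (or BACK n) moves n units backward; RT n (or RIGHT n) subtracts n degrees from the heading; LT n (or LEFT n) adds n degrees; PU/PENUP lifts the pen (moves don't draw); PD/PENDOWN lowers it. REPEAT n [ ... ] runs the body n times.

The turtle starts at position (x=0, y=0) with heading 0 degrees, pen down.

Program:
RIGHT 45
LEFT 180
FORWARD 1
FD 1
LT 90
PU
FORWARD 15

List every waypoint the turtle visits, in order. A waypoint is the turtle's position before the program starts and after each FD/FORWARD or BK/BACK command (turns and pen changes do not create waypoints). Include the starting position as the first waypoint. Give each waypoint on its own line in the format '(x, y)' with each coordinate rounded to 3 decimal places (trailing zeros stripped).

Executing turtle program step by step:
Start: pos=(0,0), heading=0, pen down
RT 45: heading 0 -> 315
LT 180: heading 315 -> 135
FD 1: (0,0) -> (-0.707,0.707) [heading=135, draw]
FD 1: (-0.707,0.707) -> (-1.414,1.414) [heading=135, draw]
LT 90: heading 135 -> 225
PU: pen up
FD 15: (-1.414,1.414) -> (-12.021,-9.192) [heading=225, move]
Final: pos=(-12.021,-9.192), heading=225, 2 segment(s) drawn
Waypoints (4 total):
(0, 0)
(-0.707, 0.707)
(-1.414, 1.414)
(-12.021, -9.192)

Answer: (0, 0)
(-0.707, 0.707)
(-1.414, 1.414)
(-12.021, -9.192)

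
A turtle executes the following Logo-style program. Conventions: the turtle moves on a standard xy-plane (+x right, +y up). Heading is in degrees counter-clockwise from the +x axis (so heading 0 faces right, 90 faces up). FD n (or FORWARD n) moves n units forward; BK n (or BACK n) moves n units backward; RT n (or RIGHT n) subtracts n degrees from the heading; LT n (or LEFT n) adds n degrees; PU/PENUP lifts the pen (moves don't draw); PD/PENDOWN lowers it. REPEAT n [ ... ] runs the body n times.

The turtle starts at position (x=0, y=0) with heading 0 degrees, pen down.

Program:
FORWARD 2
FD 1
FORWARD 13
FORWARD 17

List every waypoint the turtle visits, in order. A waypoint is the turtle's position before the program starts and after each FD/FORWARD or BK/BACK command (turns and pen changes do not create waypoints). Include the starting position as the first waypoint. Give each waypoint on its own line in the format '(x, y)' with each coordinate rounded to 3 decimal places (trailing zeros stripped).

Executing turtle program step by step:
Start: pos=(0,0), heading=0, pen down
FD 2: (0,0) -> (2,0) [heading=0, draw]
FD 1: (2,0) -> (3,0) [heading=0, draw]
FD 13: (3,0) -> (16,0) [heading=0, draw]
FD 17: (16,0) -> (33,0) [heading=0, draw]
Final: pos=(33,0), heading=0, 4 segment(s) drawn
Waypoints (5 total):
(0, 0)
(2, 0)
(3, 0)
(16, 0)
(33, 0)

Answer: (0, 0)
(2, 0)
(3, 0)
(16, 0)
(33, 0)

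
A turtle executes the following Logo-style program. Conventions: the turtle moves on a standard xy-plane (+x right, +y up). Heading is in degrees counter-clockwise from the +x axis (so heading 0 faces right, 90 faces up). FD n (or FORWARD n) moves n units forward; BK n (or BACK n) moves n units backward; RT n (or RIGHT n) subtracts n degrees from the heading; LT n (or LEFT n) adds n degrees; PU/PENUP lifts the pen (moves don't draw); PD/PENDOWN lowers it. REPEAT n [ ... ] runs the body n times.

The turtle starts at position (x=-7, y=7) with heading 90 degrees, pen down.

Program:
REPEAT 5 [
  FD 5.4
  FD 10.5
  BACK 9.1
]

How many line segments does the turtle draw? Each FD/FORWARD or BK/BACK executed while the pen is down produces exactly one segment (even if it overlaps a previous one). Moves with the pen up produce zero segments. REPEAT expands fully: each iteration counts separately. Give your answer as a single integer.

Executing turtle program step by step:
Start: pos=(-7,7), heading=90, pen down
REPEAT 5 [
  -- iteration 1/5 --
  FD 5.4: (-7,7) -> (-7,12.4) [heading=90, draw]
  FD 10.5: (-7,12.4) -> (-7,22.9) [heading=90, draw]
  BK 9.1: (-7,22.9) -> (-7,13.8) [heading=90, draw]
  -- iteration 2/5 --
  FD 5.4: (-7,13.8) -> (-7,19.2) [heading=90, draw]
  FD 10.5: (-7,19.2) -> (-7,29.7) [heading=90, draw]
  BK 9.1: (-7,29.7) -> (-7,20.6) [heading=90, draw]
  -- iteration 3/5 --
  FD 5.4: (-7,20.6) -> (-7,26) [heading=90, draw]
  FD 10.5: (-7,26) -> (-7,36.5) [heading=90, draw]
  BK 9.1: (-7,36.5) -> (-7,27.4) [heading=90, draw]
  -- iteration 4/5 --
  FD 5.4: (-7,27.4) -> (-7,32.8) [heading=90, draw]
  FD 10.5: (-7,32.8) -> (-7,43.3) [heading=90, draw]
  BK 9.1: (-7,43.3) -> (-7,34.2) [heading=90, draw]
  -- iteration 5/5 --
  FD 5.4: (-7,34.2) -> (-7,39.6) [heading=90, draw]
  FD 10.5: (-7,39.6) -> (-7,50.1) [heading=90, draw]
  BK 9.1: (-7,50.1) -> (-7,41) [heading=90, draw]
]
Final: pos=(-7,41), heading=90, 15 segment(s) drawn
Segments drawn: 15

Answer: 15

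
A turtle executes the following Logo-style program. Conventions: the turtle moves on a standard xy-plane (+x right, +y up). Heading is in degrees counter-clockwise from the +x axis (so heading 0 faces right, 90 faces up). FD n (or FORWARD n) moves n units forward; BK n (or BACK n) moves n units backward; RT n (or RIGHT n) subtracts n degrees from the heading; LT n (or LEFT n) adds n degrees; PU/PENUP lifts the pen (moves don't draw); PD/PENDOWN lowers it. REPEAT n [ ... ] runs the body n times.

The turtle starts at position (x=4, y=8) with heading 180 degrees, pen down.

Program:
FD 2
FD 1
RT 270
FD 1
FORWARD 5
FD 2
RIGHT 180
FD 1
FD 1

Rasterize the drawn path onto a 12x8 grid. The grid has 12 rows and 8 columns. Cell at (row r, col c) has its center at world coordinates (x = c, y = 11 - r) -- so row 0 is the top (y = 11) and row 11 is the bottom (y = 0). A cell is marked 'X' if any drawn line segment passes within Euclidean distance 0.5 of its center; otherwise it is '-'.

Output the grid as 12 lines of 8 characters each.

Answer: --------
--------
--------
-XXXX---
-X------
-X------
-X------
-X------
-X------
-X------
-X------
-X------

Derivation:
Segment 0: (4,8) -> (2,8)
Segment 1: (2,8) -> (1,8)
Segment 2: (1,8) -> (1,7)
Segment 3: (1,7) -> (1,2)
Segment 4: (1,2) -> (1,0)
Segment 5: (1,0) -> (1,1)
Segment 6: (1,1) -> (1,2)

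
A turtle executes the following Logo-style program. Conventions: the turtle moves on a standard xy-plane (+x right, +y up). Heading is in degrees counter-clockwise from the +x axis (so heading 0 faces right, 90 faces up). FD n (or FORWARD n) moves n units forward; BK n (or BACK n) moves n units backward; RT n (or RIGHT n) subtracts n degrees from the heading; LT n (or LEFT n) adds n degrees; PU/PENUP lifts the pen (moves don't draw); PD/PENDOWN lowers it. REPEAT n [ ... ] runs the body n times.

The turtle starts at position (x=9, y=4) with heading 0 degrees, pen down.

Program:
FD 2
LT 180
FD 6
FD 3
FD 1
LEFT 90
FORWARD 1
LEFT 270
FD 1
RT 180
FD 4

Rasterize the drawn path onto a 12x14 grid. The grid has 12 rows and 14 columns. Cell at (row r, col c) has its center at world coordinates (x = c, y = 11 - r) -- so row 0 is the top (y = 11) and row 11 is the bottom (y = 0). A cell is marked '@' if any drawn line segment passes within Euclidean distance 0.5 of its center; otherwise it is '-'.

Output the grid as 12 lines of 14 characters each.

Answer: --------------
--------------
--------------
--------------
--------------
--------------
--------------
-@@@@@@@@@@@--
@@@@@---------
--------------
--------------
--------------

Derivation:
Segment 0: (9,4) -> (11,4)
Segment 1: (11,4) -> (5,4)
Segment 2: (5,4) -> (2,4)
Segment 3: (2,4) -> (1,4)
Segment 4: (1,4) -> (1,3)
Segment 5: (1,3) -> (-0,3)
Segment 6: (-0,3) -> (4,3)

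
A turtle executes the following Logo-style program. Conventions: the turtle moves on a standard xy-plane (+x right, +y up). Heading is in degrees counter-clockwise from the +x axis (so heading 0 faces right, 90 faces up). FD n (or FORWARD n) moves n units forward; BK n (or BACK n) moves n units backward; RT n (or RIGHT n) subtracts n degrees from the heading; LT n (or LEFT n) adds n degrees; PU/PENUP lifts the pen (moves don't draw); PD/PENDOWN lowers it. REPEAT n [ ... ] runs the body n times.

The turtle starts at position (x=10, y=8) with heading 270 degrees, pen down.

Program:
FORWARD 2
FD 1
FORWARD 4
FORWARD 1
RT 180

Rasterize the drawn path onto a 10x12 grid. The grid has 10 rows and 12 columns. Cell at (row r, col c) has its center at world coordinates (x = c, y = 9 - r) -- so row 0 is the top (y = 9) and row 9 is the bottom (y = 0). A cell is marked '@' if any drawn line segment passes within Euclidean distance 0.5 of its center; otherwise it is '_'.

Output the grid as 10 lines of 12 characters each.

Segment 0: (10,8) -> (10,6)
Segment 1: (10,6) -> (10,5)
Segment 2: (10,5) -> (10,1)
Segment 3: (10,1) -> (10,0)

Answer: ____________
__________@_
__________@_
__________@_
__________@_
__________@_
__________@_
__________@_
__________@_
__________@_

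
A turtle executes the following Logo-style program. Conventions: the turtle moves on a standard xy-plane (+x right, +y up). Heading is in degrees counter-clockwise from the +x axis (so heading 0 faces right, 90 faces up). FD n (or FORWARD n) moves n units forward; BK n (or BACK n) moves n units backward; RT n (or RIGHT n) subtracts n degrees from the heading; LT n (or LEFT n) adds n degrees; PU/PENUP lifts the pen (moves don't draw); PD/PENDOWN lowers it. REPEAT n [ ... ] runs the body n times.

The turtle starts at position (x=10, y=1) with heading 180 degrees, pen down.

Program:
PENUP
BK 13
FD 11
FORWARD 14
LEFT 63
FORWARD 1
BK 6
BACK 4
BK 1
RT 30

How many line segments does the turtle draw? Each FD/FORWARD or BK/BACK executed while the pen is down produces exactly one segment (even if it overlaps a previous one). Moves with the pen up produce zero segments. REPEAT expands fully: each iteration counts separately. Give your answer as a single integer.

Answer: 0

Derivation:
Executing turtle program step by step:
Start: pos=(10,1), heading=180, pen down
PU: pen up
BK 13: (10,1) -> (23,1) [heading=180, move]
FD 11: (23,1) -> (12,1) [heading=180, move]
FD 14: (12,1) -> (-2,1) [heading=180, move]
LT 63: heading 180 -> 243
FD 1: (-2,1) -> (-2.454,0.109) [heading=243, move]
BK 6: (-2.454,0.109) -> (0.27,5.455) [heading=243, move]
BK 4: (0.27,5.455) -> (2.086,9.019) [heading=243, move]
BK 1: (2.086,9.019) -> (2.54,9.91) [heading=243, move]
RT 30: heading 243 -> 213
Final: pos=(2.54,9.91), heading=213, 0 segment(s) drawn
Segments drawn: 0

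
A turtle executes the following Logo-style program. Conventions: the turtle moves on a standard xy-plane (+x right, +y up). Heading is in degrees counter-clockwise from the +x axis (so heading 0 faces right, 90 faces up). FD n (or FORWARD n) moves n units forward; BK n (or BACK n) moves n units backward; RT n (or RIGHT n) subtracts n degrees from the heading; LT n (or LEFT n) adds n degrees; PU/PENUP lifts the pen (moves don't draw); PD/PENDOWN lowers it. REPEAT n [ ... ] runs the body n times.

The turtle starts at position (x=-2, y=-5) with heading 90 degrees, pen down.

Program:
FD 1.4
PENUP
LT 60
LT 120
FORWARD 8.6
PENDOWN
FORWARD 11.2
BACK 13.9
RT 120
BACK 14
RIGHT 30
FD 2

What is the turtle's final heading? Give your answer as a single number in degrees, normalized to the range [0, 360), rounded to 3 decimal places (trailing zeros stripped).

Executing turtle program step by step:
Start: pos=(-2,-5), heading=90, pen down
FD 1.4: (-2,-5) -> (-2,-3.6) [heading=90, draw]
PU: pen up
LT 60: heading 90 -> 150
LT 120: heading 150 -> 270
FD 8.6: (-2,-3.6) -> (-2,-12.2) [heading=270, move]
PD: pen down
FD 11.2: (-2,-12.2) -> (-2,-23.4) [heading=270, draw]
BK 13.9: (-2,-23.4) -> (-2,-9.5) [heading=270, draw]
RT 120: heading 270 -> 150
BK 14: (-2,-9.5) -> (10.124,-16.5) [heading=150, draw]
RT 30: heading 150 -> 120
FD 2: (10.124,-16.5) -> (9.124,-14.768) [heading=120, draw]
Final: pos=(9.124,-14.768), heading=120, 5 segment(s) drawn

Answer: 120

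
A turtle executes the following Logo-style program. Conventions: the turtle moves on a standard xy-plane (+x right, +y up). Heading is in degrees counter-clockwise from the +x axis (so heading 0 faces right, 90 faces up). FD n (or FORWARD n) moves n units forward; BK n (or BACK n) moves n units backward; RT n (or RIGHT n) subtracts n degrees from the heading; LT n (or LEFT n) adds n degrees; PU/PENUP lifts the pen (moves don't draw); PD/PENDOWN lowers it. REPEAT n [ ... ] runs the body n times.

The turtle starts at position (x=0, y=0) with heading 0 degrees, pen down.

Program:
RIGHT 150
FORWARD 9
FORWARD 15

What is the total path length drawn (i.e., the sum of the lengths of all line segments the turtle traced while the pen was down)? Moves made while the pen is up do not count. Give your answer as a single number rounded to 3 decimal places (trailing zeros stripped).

Answer: 24

Derivation:
Executing turtle program step by step:
Start: pos=(0,0), heading=0, pen down
RT 150: heading 0 -> 210
FD 9: (0,0) -> (-7.794,-4.5) [heading=210, draw]
FD 15: (-7.794,-4.5) -> (-20.785,-12) [heading=210, draw]
Final: pos=(-20.785,-12), heading=210, 2 segment(s) drawn

Segment lengths:
  seg 1: (0,0) -> (-7.794,-4.5), length = 9
  seg 2: (-7.794,-4.5) -> (-20.785,-12), length = 15
Total = 24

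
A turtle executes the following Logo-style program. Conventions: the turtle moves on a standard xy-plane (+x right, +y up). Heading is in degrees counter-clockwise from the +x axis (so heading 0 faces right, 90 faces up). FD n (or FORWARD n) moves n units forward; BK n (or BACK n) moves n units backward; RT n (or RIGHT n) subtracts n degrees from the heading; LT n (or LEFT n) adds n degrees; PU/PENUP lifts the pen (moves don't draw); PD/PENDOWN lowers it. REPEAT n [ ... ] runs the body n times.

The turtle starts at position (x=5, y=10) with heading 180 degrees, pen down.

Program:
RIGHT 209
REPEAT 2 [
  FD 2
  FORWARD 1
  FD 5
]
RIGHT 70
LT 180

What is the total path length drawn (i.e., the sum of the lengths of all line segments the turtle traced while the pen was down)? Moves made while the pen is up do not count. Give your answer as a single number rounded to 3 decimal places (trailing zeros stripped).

Answer: 16

Derivation:
Executing turtle program step by step:
Start: pos=(5,10), heading=180, pen down
RT 209: heading 180 -> 331
REPEAT 2 [
  -- iteration 1/2 --
  FD 2: (5,10) -> (6.749,9.03) [heading=331, draw]
  FD 1: (6.749,9.03) -> (7.624,8.546) [heading=331, draw]
  FD 5: (7.624,8.546) -> (11.997,6.122) [heading=331, draw]
  -- iteration 2/2 --
  FD 2: (11.997,6.122) -> (13.746,5.152) [heading=331, draw]
  FD 1: (13.746,5.152) -> (14.621,4.667) [heading=331, draw]
  FD 5: (14.621,4.667) -> (18.994,2.243) [heading=331, draw]
]
RT 70: heading 331 -> 261
LT 180: heading 261 -> 81
Final: pos=(18.994,2.243), heading=81, 6 segment(s) drawn

Segment lengths:
  seg 1: (5,10) -> (6.749,9.03), length = 2
  seg 2: (6.749,9.03) -> (7.624,8.546), length = 1
  seg 3: (7.624,8.546) -> (11.997,6.122), length = 5
  seg 4: (11.997,6.122) -> (13.746,5.152), length = 2
  seg 5: (13.746,5.152) -> (14.621,4.667), length = 1
  seg 6: (14.621,4.667) -> (18.994,2.243), length = 5
Total = 16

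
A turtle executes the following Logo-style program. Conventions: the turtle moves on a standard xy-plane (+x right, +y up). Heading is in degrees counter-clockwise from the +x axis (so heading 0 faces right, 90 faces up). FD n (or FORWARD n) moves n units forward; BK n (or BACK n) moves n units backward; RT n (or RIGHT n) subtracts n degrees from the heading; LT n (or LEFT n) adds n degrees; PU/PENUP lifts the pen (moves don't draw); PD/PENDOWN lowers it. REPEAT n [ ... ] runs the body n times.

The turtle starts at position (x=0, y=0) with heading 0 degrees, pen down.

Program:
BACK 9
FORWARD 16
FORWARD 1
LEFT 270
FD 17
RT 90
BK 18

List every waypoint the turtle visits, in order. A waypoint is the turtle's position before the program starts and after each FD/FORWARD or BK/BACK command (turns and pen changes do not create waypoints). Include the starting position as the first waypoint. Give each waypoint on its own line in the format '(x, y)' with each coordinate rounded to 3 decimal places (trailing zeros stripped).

Answer: (0, 0)
(-9, 0)
(7, 0)
(8, 0)
(8, -17)
(26, -17)

Derivation:
Executing turtle program step by step:
Start: pos=(0,0), heading=0, pen down
BK 9: (0,0) -> (-9,0) [heading=0, draw]
FD 16: (-9,0) -> (7,0) [heading=0, draw]
FD 1: (7,0) -> (8,0) [heading=0, draw]
LT 270: heading 0 -> 270
FD 17: (8,0) -> (8,-17) [heading=270, draw]
RT 90: heading 270 -> 180
BK 18: (8,-17) -> (26,-17) [heading=180, draw]
Final: pos=(26,-17), heading=180, 5 segment(s) drawn
Waypoints (6 total):
(0, 0)
(-9, 0)
(7, 0)
(8, 0)
(8, -17)
(26, -17)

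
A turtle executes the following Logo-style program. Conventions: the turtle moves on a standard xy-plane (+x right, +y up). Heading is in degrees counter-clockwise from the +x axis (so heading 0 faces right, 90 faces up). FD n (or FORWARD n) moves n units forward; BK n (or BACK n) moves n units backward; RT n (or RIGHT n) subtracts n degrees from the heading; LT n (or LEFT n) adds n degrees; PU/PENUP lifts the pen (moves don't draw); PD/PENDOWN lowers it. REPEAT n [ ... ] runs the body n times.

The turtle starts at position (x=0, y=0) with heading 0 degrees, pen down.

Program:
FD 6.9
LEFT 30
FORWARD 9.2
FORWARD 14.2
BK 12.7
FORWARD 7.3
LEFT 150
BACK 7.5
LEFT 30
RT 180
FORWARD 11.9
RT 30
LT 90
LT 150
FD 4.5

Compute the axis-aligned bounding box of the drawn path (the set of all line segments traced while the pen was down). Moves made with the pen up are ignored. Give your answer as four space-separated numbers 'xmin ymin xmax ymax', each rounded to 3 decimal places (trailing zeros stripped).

Executing turtle program step by step:
Start: pos=(0,0), heading=0, pen down
FD 6.9: (0,0) -> (6.9,0) [heading=0, draw]
LT 30: heading 0 -> 30
FD 9.2: (6.9,0) -> (14.867,4.6) [heading=30, draw]
FD 14.2: (14.867,4.6) -> (27.165,11.7) [heading=30, draw]
BK 12.7: (27.165,11.7) -> (16.166,5.35) [heading=30, draw]
FD 7.3: (16.166,5.35) -> (22.488,9) [heading=30, draw]
LT 150: heading 30 -> 180
BK 7.5: (22.488,9) -> (29.988,9) [heading=180, draw]
LT 30: heading 180 -> 210
RT 180: heading 210 -> 30
FD 11.9: (29.988,9) -> (40.294,14.95) [heading=30, draw]
RT 30: heading 30 -> 0
LT 90: heading 0 -> 90
LT 150: heading 90 -> 240
FD 4.5: (40.294,14.95) -> (38.044,11.053) [heading=240, draw]
Final: pos=(38.044,11.053), heading=240, 8 segment(s) drawn

Segment endpoints: x in {0, 6.9, 14.867, 16.166, 22.488, 27.165, 29.988, 38.044, 40.294}, y in {0, 4.6, 5.35, 9, 9, 11.053, 11.7, 14.95}
xmin=0, ymin=0, xmax=40.294, ymax=14.95

Answer: 0 0 40.294 14.95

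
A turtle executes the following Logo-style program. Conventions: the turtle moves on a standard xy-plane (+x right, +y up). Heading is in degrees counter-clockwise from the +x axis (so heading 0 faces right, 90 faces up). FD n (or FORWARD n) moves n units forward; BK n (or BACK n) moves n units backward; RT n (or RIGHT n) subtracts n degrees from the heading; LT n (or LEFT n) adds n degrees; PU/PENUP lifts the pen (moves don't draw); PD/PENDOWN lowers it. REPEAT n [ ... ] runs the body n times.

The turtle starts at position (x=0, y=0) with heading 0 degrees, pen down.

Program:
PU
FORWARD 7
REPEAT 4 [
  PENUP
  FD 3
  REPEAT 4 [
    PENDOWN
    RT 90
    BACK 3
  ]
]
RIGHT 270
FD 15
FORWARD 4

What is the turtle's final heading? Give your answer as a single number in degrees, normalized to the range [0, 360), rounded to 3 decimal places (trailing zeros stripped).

Executing turtle program step by step:
Start: pos=(0,0), heading=0, pen down
PU: pen up
FD 7: (0,0) -> (7,0) [heading=0, move]
REPEAT 4 [
  -- iteration 1/4 --
  PU: pen up
  FD 3: (7,0) -> (10,0) [heading=0, move]
  REPEAT 4 [
    -- iteration 1/4 --
    PD: pen down
    RT 90: heading 0 -> 270
    BK 3: (10,0) -> (10,3) [heading=270, draw]
    -- iteration 2/4 --
    PD: pen down
    RT 90: heading 270 -> 180
    BK 3: (10,3) -> (13,3) [heading=180, draw]
    -- iteration 3/4 --
    PD: pen down
    RT 90: heading 180 -> 90
    BK 3: (13,3) -> (13,0) [heading=90, draw]
    -- iteration 4/4 --
    PD: pen down
    RT 90: heading 90 -> 0
    BK 3: (13,0) -> (10,0) [heading=0, draw]
  ]
  -- iteration 2/4 --
  PU: pen up
  FD 3: (10,0) -> (13,0) [heading=0, move]
  REPEAT 4 [
    -- iteration 1/4 --
    PD: pen down
    RT 90: heading 0 -> 270
    BK 3: (13,0) -> (13,3) [heading=270, draw]
    -- iteration 2/4 --
    PD: pen down
    RT 90: heading 270 -> 180
    BK 3: (13,3) -> (16,3) [heading=180, draw]
    -- iteration 3/4 --
    PD: pen down
    RT 90: heading 180 -> 90
    BK 3: (16,3) -> (16,0) [heading=90, draw]
    -- iteration 4/4 --
    PD: pen down
    RT 90: heading 90 -> 0
    BK 3: (16,0) -> (13,0) [heading=0, draw]
  ]
  -- iteration 3/4 --
  PU: pen up
  FD 3: (13,0) -> (16,0) [heading=0, move]
  REPEAT 4 [
    -- iteration 1/4 --
    PD: pen down
    RT 90: heading 0 -> 270
    BK 3: (16,0) -> (16,3) [heading=270, draw]
    -- iteration 2/4 --
    PD: pen down
    RT 90: heading 270 -> 180
    BK 3: (16,3) -> (19,3) [heading=180, draw]
    -- iteration 3/4 --
    PD: pen down
    RT 90: heading 180 -> 90
    BK 3: (19,3) -> (19,0) [heading=90, draw]
    -- iteration 4/4 --
    PD: pen down
    RT 90: heading 90 -> 0
    BK 3: (19,0) -> (16,0) [heading=0, draw]
  ]
  -- iteration 4/4 --
  PU: pen up
  FD 3: (16,0) -> (19,0) [heading=0, move]
  REPEAT 4 [
    -- iteration 1/4 --
    PD: pen down
    RT 90: heading 0 -> 270
    BK 3: (19,0) -> (19,3) [heading=270, draw]
    -- iteration 2/4 --
    PD: pen down
    RT 90: heading 270 -> 180
    BK 3: (19,3) -> (22,3) [heading=180, draw]
    -- iteration 3/4 --
    PD: pen down
    RT 90: heading 180 -> 90
    BK 3: (22,3) -> (22,0) [heading=90, draw]
    -- iteration 4/4 --
    PD: pen down
    RT 90: heading 90 -> 0
    BK 3: (22,0) -> (19,0) [heading=0, draw]
  ]
]
RT 270: heading 0 -> 90
FD 15: (19,0) -> (19,15) [heading=90, draw]
FD 4: (19,15) -> (19,19) [heading=90, draw]
Final: pos=(19,19), heading=90, 18 segment(s) drawn

Answer: 90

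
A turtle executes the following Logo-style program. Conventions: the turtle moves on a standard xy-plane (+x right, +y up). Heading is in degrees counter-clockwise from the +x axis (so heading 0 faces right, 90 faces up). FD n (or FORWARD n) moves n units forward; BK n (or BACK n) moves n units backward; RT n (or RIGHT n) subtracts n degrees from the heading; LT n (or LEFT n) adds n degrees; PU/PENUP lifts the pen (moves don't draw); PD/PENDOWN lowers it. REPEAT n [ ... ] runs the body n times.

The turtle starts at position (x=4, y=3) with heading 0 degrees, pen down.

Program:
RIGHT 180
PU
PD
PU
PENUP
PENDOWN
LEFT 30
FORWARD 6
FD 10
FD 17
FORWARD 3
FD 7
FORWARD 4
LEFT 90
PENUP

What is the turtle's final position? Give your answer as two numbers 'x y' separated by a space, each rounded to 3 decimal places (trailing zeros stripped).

Answer: -36.703 -20.5

Derivation:
Executing turtle program step by step:
Start: pos=(4,3), heading=0, pen down
RT 180: heading 0 -> 180
PU: pen up
PD: pen down
PU: pen up
PU: pen up
PD: pen down
LT 30: heading 180 -> 210
FD 6: (4,3) -> (-1.196,0) [heading=210, draw]
FD 10: (-1.196,0) -> (-9.856,-5) [heading=210, draw]
FD 17: (-9.856,-5) -> (-24.579,-13.5) [heading=210, draw]
FD 3: (-24.579,-13.5) -> (-27.177,-15) [heading=210, draw]
FD 7: (-27.177,-15) -> (-33.239,-18.5) [heading=210, draw]
FD 4: (-33.239,-18.5) -> (-36.703,-20.5) [heading=210, draw]
LT 90: heading 210 -> 300
PU: pen up
Final: pos=(-36.703,-20.5), heading=300, 6 segment(s) drawn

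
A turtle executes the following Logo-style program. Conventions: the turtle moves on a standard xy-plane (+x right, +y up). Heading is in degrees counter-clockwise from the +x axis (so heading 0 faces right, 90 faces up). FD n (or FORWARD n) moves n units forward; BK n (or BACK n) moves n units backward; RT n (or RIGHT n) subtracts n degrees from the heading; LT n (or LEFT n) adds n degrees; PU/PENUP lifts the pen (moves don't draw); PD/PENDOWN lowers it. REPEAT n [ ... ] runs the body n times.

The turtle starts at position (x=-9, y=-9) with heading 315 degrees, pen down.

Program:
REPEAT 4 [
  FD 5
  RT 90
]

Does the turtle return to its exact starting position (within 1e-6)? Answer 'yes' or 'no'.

Answer: yes

Derivation:
Executing turtle program step by step:
Start: pos=(-9,-9), heading=315, pen down
REPEAT 4 [
  -- iteration 1/4 --
  FD 5: (-9,-9) -> (-5.464,-12.536) [heading=315, draw]
  RT 90: heading 315 -> 225
  -- iteration 2/4 --
  FD 5: (-5.464,-12.536) -> (-9,-16.071) [heading=225, draw]
  RT 90: heading 225 -> 135
  -- iteration 3/4 --
  FD 5: (-9,-16.071) -> (-12.536,-12.536) [heading=135, draw]
  RT 90: heading 135 -> 45
  -- iteration 4/4 --
  FD 5: (-12.536,-12.536) -> (-9,-9) [heading=45, draw]
  RT 90: heading 45 -> 315
]
Final: pos=(-9,-9), heading=315, 4 segment(s) drawn

Start position: (-9, -9)
Final position: (-9, -9)
Distance = 0; < 1e-6 -> CLOSED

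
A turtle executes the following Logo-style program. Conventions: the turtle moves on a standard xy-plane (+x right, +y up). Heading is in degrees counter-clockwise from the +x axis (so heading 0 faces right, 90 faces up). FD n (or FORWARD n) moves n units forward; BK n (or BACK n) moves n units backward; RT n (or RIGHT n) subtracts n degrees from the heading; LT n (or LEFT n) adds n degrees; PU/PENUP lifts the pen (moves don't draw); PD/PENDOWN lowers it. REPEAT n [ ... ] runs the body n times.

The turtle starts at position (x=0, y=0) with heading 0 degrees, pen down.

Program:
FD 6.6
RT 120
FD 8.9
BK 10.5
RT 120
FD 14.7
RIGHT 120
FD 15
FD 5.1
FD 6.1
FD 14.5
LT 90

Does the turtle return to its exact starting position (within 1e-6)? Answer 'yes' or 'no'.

Executing turtle program step by step:
Start: pos=(0,0), heading=0, pen down
FD 6.6: (0,0) -> (6.6,0) [heading=0, draw]
RT 120: heading 0 -> 240
FD 8.9: (6.6,0) -> (2.15,-7.708) [heading=240, draw]
BK 10.5: (2.15,-7.708) -> (7.4,1.386) [heading=240, draw]
RT 120: heading 240 -> 120
FD 14.7: (7.4,1.386) -> (0.05,14.116) [heading=120, draw]
RT 120: heading 120 -> 0
FD 15: (0.05,14.116) -> (15.05,14.116) [heading=0, draw]
FD 5.1: (15.05,14.116) -> (20.15,14.116) [heading=0, draw]
FD 6.1: (20.15,14.116) -> (26.25,14.116) [heading=0, draw]
FD 14.5: (26.25,14.116) -> (40.75,14.116) [heading=0, draw]
LT 90: heading 0 -> 90
Final: pos=(40.75,14.116), heading=90, 8 segment(s) drawn

Start position: (0, 0)
Final position: (40.75, 14.116)
Distance = 43.126; >= 1e-6 -> NOT closed

Answer: no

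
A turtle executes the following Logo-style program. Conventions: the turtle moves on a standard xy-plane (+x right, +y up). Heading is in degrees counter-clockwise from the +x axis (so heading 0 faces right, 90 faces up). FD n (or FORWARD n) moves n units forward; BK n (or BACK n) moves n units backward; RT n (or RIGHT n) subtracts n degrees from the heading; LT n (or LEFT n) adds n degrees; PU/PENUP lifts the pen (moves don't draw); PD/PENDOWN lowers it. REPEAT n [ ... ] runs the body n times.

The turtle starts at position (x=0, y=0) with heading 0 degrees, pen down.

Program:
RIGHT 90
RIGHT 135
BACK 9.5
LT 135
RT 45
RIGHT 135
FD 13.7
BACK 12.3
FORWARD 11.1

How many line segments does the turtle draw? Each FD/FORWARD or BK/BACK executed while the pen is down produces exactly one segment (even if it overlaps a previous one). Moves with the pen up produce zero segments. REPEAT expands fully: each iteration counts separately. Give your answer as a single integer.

Answer: 4

Derivation:
Executing turtle program step by step:
Start: pos=(0,0), heading=0, pen down
RT 90: heading 0 -> 270
RT 135: heading 270 -> 135
BK 9.5: (0,0) -> (6.718,-6.718) [heading=135, draw]
LT 135: heading 135 -> 270
RT 45: heading 270 -> 225
RT 135: heading 225 -> 90
FD 13.7: (6.718,-6.718) -> (6.718,6.982) [heading=90, draw]
BK 12.3: (6.718,6.982) -> (6.718,-5.318) [heading=90, draw]
FD 11.1: (6.718,-5.318) -> (6.718,5.782) [heading=90, draw]
Final: pos=(6.718,5.782), heading=90, 4 segment(s) drawn
Segments drawn: 4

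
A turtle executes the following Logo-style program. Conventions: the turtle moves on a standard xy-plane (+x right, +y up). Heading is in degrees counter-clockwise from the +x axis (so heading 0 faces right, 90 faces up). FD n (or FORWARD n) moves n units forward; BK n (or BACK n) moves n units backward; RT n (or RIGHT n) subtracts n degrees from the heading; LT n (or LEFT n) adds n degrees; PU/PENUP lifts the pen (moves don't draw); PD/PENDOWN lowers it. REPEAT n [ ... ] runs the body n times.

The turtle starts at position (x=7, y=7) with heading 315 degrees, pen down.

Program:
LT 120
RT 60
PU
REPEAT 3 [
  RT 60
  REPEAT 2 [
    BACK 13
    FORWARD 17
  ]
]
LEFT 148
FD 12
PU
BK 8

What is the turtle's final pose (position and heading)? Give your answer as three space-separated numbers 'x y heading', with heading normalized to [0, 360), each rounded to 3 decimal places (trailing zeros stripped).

Answer: 6.684 -9.624 343

Derivation:
Executing turtle program step by step:
Start: pos=(7,7), heading=315, pen down
LT 120: heading 315 -> 75
RT 60: heading 75 -> 15
PU: pen up
REPEAT 3 [
  -- iteration 1/3 --
  RT 60: heading 15 -> 315
  REPEAT 2 [
    -- iteration 1/2 --
    BK 13: (7,7) -> (-2.192,16.192) [heading=315, move]
    FD 17: (-2.192,16.192) -> (9.828,4.172) [heading=315, move]
    -- iteration 2/2 --
    BK 13: (9.828,4.172) -> (0.636,13.364) [heading=315, move]
    FD 17: (0.636,13.364) -> (12.657,1.343) [heading=315, move]
  ]
  -- iteration 2/3 --
  RT 60: heading 315 -> 255
  REPEAT 2 [
    -- iteration 1/2 --
    BK 13: (12.657,1.343) -> (16.022,13.9) [heading=255, move]
    FD 17: (16.022,13.9) -> (11.622,-2.521) [heading=255, move]
    -- iteration 2/2 --
    BK 13: (11.622,-2.521) -> (14.986,10.036) [heading=255, move]
    FD 17: (14.986,10.036) -> (10.586,-6.384) [heading=255, move]
  ]
  -- iteration 3/3 --
  RT 60: heading 255 -> 195
  REPEAT 2 [
    -- iteration 1/2 --
    BK 13: (10.586,-6.384) -> (23.143,-3.02) [heading=195, move]
    FD 17: (23.143,-3.02) -> (6.723,-7.42) [heading=195, move]
    -- iteration 2/2 --
    BK 13: (6.723,-7.42) -> (19.28,-4.055) [heading=195, move]
    FD 17: (19.28,-4.055) -> (2.859,-8.455) [heading=195, move]
  ]
]
LT 148: heading 195 -> 343
FD 12: (2.859,-8.455) -> (14.335,-11.963) [heading=343, move]
PU: pen up
BK 8: (14.335,-11.963) -> (6.684,-9.624) [heading=343, move]
Final: pos=(6.684,-9.624), heading=343, 0 segment(s) drawn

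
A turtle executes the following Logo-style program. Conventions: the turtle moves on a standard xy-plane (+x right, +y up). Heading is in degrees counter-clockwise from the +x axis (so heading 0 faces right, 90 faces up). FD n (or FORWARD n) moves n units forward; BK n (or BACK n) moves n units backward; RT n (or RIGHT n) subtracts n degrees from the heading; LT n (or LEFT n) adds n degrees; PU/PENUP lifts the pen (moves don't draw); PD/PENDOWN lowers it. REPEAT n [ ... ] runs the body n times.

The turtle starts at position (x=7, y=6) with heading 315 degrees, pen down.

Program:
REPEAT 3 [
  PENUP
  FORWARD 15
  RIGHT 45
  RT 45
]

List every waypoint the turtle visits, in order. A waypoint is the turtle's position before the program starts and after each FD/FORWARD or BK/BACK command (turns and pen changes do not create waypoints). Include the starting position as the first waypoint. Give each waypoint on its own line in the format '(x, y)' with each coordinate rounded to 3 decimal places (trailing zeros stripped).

Executing turtle program step by step:
Start: pos=(7,6), heading=315, pen down
REPEAT 3 [
  -- iteration 1/3 --
  PU: pen up
  FD 15: (7,6) -> (17.607,-4.607) [heading=315, move]
  RT 45: heading 315 -> 270
  RT 45: heading 270 -> 225
  -- iteration 2/3 --
  PU: pen up
  FD 15: (17.607,-4.607) -> (7,-15.213) [heading=225, move]
  RT 45: heading 225 -> 180
  RT 45: heading 180 -> 135
  -- iteration 3/3 --
  PU: pen up
  FD 15: (7,-15.213) -> (-3.607,-4.607) [heading=135, move]
  RT 45: heading 135 -> 90
  RT 45: heading 90 -> 45
]
Final: pos=(-3.607,-4.607), heading=45, 0 segment(s) drawn
Waypoints (4 total):
(7, 6)
(17.607, -4.607)
(7, -15.213)
(-3.607, -4.607)

Answer: (7, 6)
(17.607, -4.607)
(7, -15.213)
(-3.607, -4.607)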